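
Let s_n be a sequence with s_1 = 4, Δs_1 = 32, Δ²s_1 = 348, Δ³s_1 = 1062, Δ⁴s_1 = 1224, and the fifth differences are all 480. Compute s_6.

Build the table forward from the leading diagonal:
Fifth differences: 480  480  480  480  480  480
Fourth differences: 1224  1704  2184  2664  3144  3624
Third differences: 1062  2286  3990  6174  8838  11982
Second differences: 348  1410  3696  7686  13860  22698
First differences: 32  380  1790  5486  13172  27032
s: 4  36  416  2206  7692  20864

20864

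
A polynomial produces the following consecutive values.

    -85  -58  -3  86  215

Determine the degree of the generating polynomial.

Δ: 27, 55, 89, 129
Δ²: 28, 34, 40
Δ³: 6, 6
The third differences are constant, so the polynomial has degree 3.

3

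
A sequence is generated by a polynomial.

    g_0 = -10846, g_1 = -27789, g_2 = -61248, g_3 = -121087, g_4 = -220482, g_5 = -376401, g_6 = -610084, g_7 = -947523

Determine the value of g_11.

-4047879

First differences: -16943, -33459, -59839, -99395, -155919, -233683, -337439
Second differences: -16516, -26380, -39556, -56524, -77764, -103756
Third differences: -9864, -13176, -16968, -21240, -25992
Fourth differences: -3312, -3792, -4272, -4752
Fifth differences: -480, -480, -480
Constant fifth difference = -480, so extend:
-4752 − 480 = -5232;  -25992 − 5232 = -31224;  -103756 − 31224 = -134980;  -337439 − 134980 = -472419;  -947523 − 472419 = -1419942
-5232 − 480 = -5712;  -31224 − 5712 = -36936;  -134980 − 36936 = -171916;  -472419 − 171916 = -644335;  -1419942 − 644335 = -2064277
-5712 − 480 = -6192;  -36936 − 6192 = -43128;  -171916 − 43128 = -215044;  -644335 − 215044 = -859379;  -2064277 − 859379 = -2923656
-6192 − 480 = -6672;  -43128 − 6672 = -49800;  -215044 − 49800 = -264844;  -859379 − 264844 = -1124223;  -2923656 − 1124223 = -4047879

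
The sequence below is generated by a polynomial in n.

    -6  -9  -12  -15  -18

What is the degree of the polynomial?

1

First differences: -3, -3, -3, -3
The first differences are constant, so the polynomial has degree 1.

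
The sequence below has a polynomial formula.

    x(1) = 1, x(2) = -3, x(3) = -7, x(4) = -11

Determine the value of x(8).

-27

-4  -4  -4
Constant first difference = -4, so extend:
-11 − 4 = -15
-15 − 4 = -19
-19 − 4 = -23
-23 − 4 = -27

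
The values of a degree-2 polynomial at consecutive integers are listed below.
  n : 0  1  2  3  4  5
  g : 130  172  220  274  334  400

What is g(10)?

820

Δ: 42, 48, 54, 60, 66
Δ²: 6, 6, 6, 6
Second differences constant at 6.
66 + 6 = 72;  400 + 72 = 472
72 + 6 = 78;  472 + 78 = 550
78 + 6 = 84;  550 + 84 = 634
84 + 6 = 90;  634 + 90 = 724
90 + 6 = 96;  724 + 96 = 820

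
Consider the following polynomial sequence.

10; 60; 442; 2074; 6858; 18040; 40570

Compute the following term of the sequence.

50  382  1632  4784  11182  22530
332  1250  3152  6398  11348
918  1902  3246  4950
984  1344  1704
360  360
The fifth differences are constant (360).
1704 + 360 = 2064;  4950 + 2064 = 7014;  11348 + 7014 = 18362;  22530 + 18362 = 40892;  40570 + 40892 = 81462

81462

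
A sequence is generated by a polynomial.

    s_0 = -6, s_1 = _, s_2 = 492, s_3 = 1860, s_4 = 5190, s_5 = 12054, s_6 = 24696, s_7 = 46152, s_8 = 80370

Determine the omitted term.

66

Using the last 7 terms:
First differences: 1368, 3330, 6864, 12642, 21456, 34218
Second differences: 1962, 3534, 5778, 8814, 12762
Third differences: 1572, 2244, 3036, 3948
Fourth differences: 672, 792, 912
Fifth differences: 120, 120
Constant fifth difference = 120.
Extend backward: 672 − 120 = 552;  1572 − 552 = 1020;  1962 − 1020 = 942;  1368 − 942 = 426;  492 − 426 = 66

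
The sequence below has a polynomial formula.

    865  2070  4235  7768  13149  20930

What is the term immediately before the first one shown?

Δ: 1205  2165  3533  5381  7781
Δ²: 960  1368  1848  2400
Δ³: 408  480  552
Δ⁴: 72  72
The fourth differences are constant at 72.
Work back: 408 − 72 = 336;  960 − 336 = 624;  1205 − 624 = 581;  865 − 581 = 284

284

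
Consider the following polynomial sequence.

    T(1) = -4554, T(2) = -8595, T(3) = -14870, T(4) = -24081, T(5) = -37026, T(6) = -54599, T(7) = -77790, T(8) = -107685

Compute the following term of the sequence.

-145466

Δ: -4041  -6275  -9211  -12945  -17573  -23191  -29895
Δ²: -2234  -2936  -3734  -4628  -5618  -6704
Δ³: -702  -798  -894  -990  -1086
Δ⁴: -96  -96  -96  -96
Fourth differences constant at -96.
-1086 − 96 = -1182;  -6704 − 1182 = -7886;  -29895 − 7886 = -37781;  -107685 − 37781 = -145466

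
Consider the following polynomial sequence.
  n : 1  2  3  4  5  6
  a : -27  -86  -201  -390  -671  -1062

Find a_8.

Δ: -59 , -115 , -189 , -281 , -391
Δ²: -56 , -74 , -92 , -110
Δ³: -18 , -18 , -18
Constant third difference = -18, so extend:
-110 − 18 = -128;  -391 − 128 = -519;  -1062 − 519 = -1581
-128 − 18 = -146;  -519 − 146 = -665;  -1581 − 665 = -2246

-2246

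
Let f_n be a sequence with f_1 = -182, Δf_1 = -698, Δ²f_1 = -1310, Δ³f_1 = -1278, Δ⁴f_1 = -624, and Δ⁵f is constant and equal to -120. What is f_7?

-59660

Build the table forward from the leading diagonal:
Δ⁵: -120  -120  -120  -120  -120  -120  -120
Δ⁴: -624  -744  -864  -984  -1104  -1224  -1344
Δ³: -1278  -1902  -2646  -3510  -4494  -5598  -6822
Δ²: -1310  -2588  -4490  -7136  -10646  -15140  -20738
Δ: -698  -2008  -4596  -9086  -16222  -26868  -42008
f: -182  -880  -2888  -7484  -16570  -32792  -59660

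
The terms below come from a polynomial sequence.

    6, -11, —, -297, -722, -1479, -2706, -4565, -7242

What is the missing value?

-90

Using the last 6 terms:
Δ: -425  -757  -1227  -1859  -2677
Δ²: -332  -470  -632  -818
Δ³: -138  -162  -186
Δ⁴: -24  -24
Constant fourth difference = -24.
Extend backward: -138 + 24 = -114;  -332 + 114 = -218;  -425 + 218 = -207;  -297 + 207 = -90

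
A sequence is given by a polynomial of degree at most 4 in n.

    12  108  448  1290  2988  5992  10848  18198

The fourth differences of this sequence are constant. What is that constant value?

96

D1: 96, 340, 842, 1698, 3004, 4856, 7350
D2: 244, 502, 856, 1306, 1852, 2494
D3: 258, 354, 450, 546, 642
D4: 96, 96, 96, 96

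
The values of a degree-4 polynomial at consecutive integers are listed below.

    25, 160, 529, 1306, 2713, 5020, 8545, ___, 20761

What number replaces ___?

13654

Using the first 7 terms:
First differences: 135  369  777  1407  2307  3525
Second differences: 234  408  630  900  1218
Third differences: 174  222  270  318
Fourth differences: 48  48  48
Constant fourth difference = 48.
Extend forward: 318 + 48 = 366;  1218 + 366 = 1584;  3525 + 1584 = 5109;  8545 + 5109 = 13654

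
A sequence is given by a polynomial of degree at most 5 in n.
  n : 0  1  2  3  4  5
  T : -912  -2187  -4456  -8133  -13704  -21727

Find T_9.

First differences: -1275, -2269, -3677, -5571, -8023
Second differences: -994, -1408, -1894, -2452
Third differences: -414, -486, -558
Fourth differences: -72, -72
Constant fourth difference = -72, so extend:
-558 − 72 = -630;  -2452 − 630 = -3082;  -8023 − 3082 = -11105;  -21727 − 11105 = -32832
-630 − 72 = -702;  -3082 − 702 = -3784;  -11105 − 3784 = -14889;  -32832 − 14889 = -47721
-702 − 72 = -774;  -3784 − 774 = -4558;  -14889 − 4558 = -19447;  -47721 − 19447 = -67168
-774 − 72 = -846;  -4558 − 846 = -5404;  -19447 − 5404 = -24851;  -67168 − 24851 = -92019

-92019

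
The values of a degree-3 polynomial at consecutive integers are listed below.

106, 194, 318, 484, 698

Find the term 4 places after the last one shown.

2154

88, 124, 166, 214
36, 42, 48
6, 6
The third differences are constant (6).
48 + 6 = 54;  214 + 54 = 268;  698 + 268 = 966
54 + 6 = 60;  268 + 60 = 328;  966 + 328 = 1294
60 + 6 = 66;  328 + 66 = 394;  1294 + 394 = 1688
66 + 6 = 72;  394 + 72 = 466;  1688 + 466 = 2154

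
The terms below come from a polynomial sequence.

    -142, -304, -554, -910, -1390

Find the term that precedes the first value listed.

-50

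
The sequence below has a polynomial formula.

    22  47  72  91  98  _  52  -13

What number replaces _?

Using the first 5 terms:
D1: 25, 25, 19, 7
D2: 0, -6, -12
D3: -6, -6
Constant third difference = -6.
Extend forward: -12 − 6 = -18;  7 − 18 = -11;  98 − 11 = 87

87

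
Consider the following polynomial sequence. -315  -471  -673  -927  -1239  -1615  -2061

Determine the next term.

-2583

Δ: -156, -202, -254, -312, -376, -446
Δ²: -46, -52, -58, -64, -70
Δ³: -6, -6, -6, -6
Third differences constant at -6.
-70 − 6 = -76;  -446 − 76 = -522;  -2061 − 522 = -2583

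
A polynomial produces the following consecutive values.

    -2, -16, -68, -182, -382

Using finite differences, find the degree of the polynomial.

3

D1: -14, -52, -114, -200
D2: -38, -62, -86
D3: -24, -24
The third differences are constant, so the polynomial has degree 3.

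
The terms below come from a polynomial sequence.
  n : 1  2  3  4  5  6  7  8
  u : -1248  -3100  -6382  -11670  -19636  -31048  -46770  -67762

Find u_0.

D1: -1852, -3282, -5288, -7966, -11412, -15722, -20992
D2: -1430, -2006, -2678, -3446, -4310, -5270
D3: -576, -672, -768, -864, -960
D4: -96, -96, -96, -96
The fourth differences are constant at -96.
Work back: -576 + 96 = -480;  -1430 + 480 = -950;  -1852 + 950 = -902;  -1248 + 902 = -346

-346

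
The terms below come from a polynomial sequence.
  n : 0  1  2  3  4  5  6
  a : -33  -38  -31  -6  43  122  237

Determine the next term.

394

-5, 7, 25, 49, 79, 115
12, 18, 24, 30, 36
6, 6, 6, 6
The third differences are constant (6).
36 + 6 = 42;  115 + 42 = 157;  237 + 157 = 394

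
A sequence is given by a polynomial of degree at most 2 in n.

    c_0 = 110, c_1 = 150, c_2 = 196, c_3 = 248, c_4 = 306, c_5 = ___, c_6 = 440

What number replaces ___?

370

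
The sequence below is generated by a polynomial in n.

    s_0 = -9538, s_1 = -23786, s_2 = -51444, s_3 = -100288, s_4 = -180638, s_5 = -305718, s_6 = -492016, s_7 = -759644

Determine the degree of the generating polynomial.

5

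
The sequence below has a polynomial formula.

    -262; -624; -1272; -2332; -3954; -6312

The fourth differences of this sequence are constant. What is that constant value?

-24

First differences: -362, -648, -1060, -1622, -2358
Second differences: -286, -412, -562, -736
Third differences: -126, -150, -174
Fourth differences: -24, -24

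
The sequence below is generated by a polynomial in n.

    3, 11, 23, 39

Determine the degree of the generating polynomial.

2

First differences: 8, 12, 16
Second differences: 4, 4
The second differences are constant, so the polynomial has degree 2.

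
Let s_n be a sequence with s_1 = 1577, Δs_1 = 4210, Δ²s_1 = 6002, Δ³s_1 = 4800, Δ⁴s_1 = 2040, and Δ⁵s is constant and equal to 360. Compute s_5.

75669

Build the table forward from the leading diagonal:
Fifth differences: 360  360  360  360  360
Fourth differences: 2040  2400  2760  3120  3480
Third differences: 4800  6840  9240  12000  15120
Second differences: 6002  10802  17642  26882  38882
First differences: 4210  10212  21014  38656  65538
s: 1577  5787  15999  37013  75669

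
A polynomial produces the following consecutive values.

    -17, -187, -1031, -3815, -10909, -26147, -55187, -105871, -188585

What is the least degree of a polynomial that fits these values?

5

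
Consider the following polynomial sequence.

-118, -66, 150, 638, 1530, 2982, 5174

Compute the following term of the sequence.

8310

First differences: 52, 216, 488, 892, 1452, 2192
Second differences: 164, 272, 404, 560, 740
Third differences: 108, 132, 156, 180
Fourth differences: 24, 24, 24
Fourth differences constant at 24.
180 + 24 = 204;  740 + 204 = 944;  2192 + 944 = 3136;  5174 + 3136 = 8310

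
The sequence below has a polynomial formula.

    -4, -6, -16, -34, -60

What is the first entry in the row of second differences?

-8

Δ: -2, -10, -18, -26
Δ²: -8, -8, -8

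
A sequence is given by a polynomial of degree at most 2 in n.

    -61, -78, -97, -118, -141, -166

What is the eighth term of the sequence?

-222

-17  -19  -21  -23  -25
-2  -2  -2  -2
The second differences are constant (-2).
-25 − 2 = -27;  -166 − 27 = -193
-27 − 2 = -29;  -193 − 29 = -222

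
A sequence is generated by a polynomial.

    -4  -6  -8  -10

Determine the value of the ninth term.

-2  -2  -2
The first differences are constant (-2).
-10 − 2 = -12
-12 − 2 = -14
-14 − 2 = -16
-16 − 2 = -18
-18 − 2 = -20

-20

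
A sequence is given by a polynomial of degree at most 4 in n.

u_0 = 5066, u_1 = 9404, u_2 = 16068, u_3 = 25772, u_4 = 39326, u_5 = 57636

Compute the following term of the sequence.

81704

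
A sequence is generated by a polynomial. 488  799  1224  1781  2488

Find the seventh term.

4424

Δ: 311 , 425 , 557 , 707
Δ²: 114 , 132 , 150
Δ³: 18 , 18
The third differences are constant (18).
150 + 18 = 168;  707 + 168 = 875;  2488 + 875 = 3363
168 + 18 = 186;  875 + 186 = 1061;  3363 + 1061 = 4424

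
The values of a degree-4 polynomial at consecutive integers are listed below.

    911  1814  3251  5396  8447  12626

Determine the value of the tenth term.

45902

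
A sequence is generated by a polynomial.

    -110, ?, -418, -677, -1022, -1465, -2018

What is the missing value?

-233

Using the last 5 terms:
-259, -345, -443, -553
-86, -98, -110
-12, -12
Constant third difference = -12.
Extend backward: -86 + 12 = -74;  -259 + 74 = -185;  -418 + 185 = -233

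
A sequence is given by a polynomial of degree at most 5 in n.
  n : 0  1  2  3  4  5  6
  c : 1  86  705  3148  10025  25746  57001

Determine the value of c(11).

900516

85, 619, 2443, 6877, 15721, 31255
534, 1824, 4434, 8844, 15534
1290, 2610, 4410, 6690
1320, 1800, 2280
480, 480
Fifth differences constant at 480.
2280 + 480 = 2760;  6690 + 2760 = 9450;  15534 + 9450 = 24984;  31255 + 24984 = 56239;  57001 + 56239 = 113240
2760 + 480 = 3240;  9450 + 3240 = 12690;  24984 + 12690 = 37674;  56239 + 37674 = 93913;  113240 + 93913 = 207153
3240 + 480 = 3720;  12690 + 3720 = 16410;  37674 + 16410 = 54084;  93913 + 54084 = 147997;  207153 + 147997 = 355150
3720 + 480 = 4200;  16410 + 4200 = 20610;  54084 + 20610 = 74694;  147997 + 74694 = 222691;  355150 + 222691 = 577841
4200 + 480 = 4680;  20610 + 4680 = 25290;  74694 + 25290 = 99984;  222691 + 99984 = 322675;  577841 + 322675 = 900516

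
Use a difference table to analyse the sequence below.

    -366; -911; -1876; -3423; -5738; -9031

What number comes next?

Δ: -545, -965, -1547, -2315, -3293
Δ²: -420, -582, -768, -978
Δ³: -162, -186, -210
Δ⁴: -24, -24
The fourth differences are constant (-24).
-210 − 24 = -234;  -978 − 234 = -1212;  -3293 − 1212 = -4505;  -9031 − 4505 = -13536

-13536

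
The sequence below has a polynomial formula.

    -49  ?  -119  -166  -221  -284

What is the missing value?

-80

Using the last 4 terms:
D1: -47  -55  -63
D2: -8  -8
Constant second difference = -8.
Extend backward: -47 + 8 = -39;  -119 + 39 = -80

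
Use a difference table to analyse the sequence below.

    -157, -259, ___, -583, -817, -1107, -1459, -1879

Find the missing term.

-399

Using the last 5 terms:
First differences: -234  -290  -352  -420
Second differences: -56  -62  -68
Third differences: -6  -6
Constant third difference = -6.
Extend backward: -56 + 6 = -50;  -234 + 50 = -184;  -583 + 184 = -399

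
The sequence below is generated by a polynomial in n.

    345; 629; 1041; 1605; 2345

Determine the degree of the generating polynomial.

3

D1: 284, 412, 564, 740
D2: 128, 152, 176
D3: 24, 24
The third differences are constant, so the polynomial has degree 3.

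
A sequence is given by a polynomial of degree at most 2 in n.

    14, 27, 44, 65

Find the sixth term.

119

D1: 13  17  21
D2: 4  4
Second differences constant at 4.
21 + 4 = 25;  65 + 25 = 90
25 + 4 = 29;  90 + 29 = 119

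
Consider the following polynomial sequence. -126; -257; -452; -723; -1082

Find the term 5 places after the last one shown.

First differences: -131, -195, -271, -359
Second differences: -64, -76, -88
Third differences: -12, -12
The third differences are constant (-12).
-88 − 12 = -100;  -359 − 100 = -459;  -1082 − 459 = -1541
-100 − 12 = -112;  -459 − 112 = -571;  -1541 − 571 = -2112
-112 − 12 = -124;  -571 − 124 = -695;  -2112 − 695 = -2807
-124 − 12 = -136;  -695 − 136 = -831;  -2807 − 831 = -3638
-136 − 12 = -148;  -831 − 148 = -979;  -3638 − 979 = -4617

-4617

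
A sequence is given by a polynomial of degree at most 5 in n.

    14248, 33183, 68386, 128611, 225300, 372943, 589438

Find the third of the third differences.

Δ: 18935, 35203, 60225, 96689, 147643, 216495
Δ²: 16268, 25022, 36464, 50954, 68852
Δ³: 8754, 11442, 14490, 17898
Δ⁴: 2688, 3048, 3408
Δ⁵: 360, 360

14490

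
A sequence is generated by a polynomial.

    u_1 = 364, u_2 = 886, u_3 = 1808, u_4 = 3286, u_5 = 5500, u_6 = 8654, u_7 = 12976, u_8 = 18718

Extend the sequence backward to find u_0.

110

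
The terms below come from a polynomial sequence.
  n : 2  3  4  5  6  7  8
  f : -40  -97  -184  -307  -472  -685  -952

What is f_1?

-7

-57  -87  -123  -165  -213  -267
-30  -36  -42  -48  -54
-6  -6  -6  -6
The third differences are constant at -6.
Work back: -30 + 6 = -24;  -57 + 24 = -33;  -40 + 33 = -7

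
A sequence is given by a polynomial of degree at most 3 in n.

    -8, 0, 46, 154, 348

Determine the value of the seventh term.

D1: 8  46  108  194
D2: 38  62  86
D3: 24  24
Third differences constant at 24.
86 + 24 = 110;  194 + 110 = 304;  348 + 304 = 652
110 + 24 = 134;  304 + 134 = 438;  652 + 438 = 1090

1090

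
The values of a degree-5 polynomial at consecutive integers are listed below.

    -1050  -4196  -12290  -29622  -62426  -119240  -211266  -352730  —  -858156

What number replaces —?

Using the first 8 terms:
First differences: -3146  -8094  -17332  -32804  -56814  -92026  -141464
Second differences: -4948  -9238  -15472  -24010  -35212  -49438
Third differences: -4290  -6234  -8538  -11202  -14226
Fourth differences: -1944  -2304  -2664  -3024
Fifth differences: -360  -360  -360
Constant fifth difference = -360.
Extend forward: -3024 − 360 = -3384;  -14226 − 3384 = -17610;  -49438 − 17610 = -67048;  -141464 − 67048 = -208512;  -352730 − 208512 = -561242

-561242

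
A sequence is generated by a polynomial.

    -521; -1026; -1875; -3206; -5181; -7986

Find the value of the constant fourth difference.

-24

D1: -505, -849, -1331, -1975, -2805
D2: -344, -482, -644, -830
D3: -138, -162, -186
D4: -24, -24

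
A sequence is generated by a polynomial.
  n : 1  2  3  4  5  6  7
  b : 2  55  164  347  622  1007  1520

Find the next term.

2179

D1: 53 , 109 , 183 , 275 , 385 , 513
D2: 56 , 74 , 92 , 110 , 128
D3: 18 , 18 , 18 , 18
Third differences constant at 18.
128 + 18 = 146;  513 + 146 = 659;  1520 + 659 = 2179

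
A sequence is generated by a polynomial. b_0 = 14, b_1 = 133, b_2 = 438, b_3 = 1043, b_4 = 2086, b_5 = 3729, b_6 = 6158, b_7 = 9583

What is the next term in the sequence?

14238

Δ: 119, 305, 605, 1043, 1643, 2429, 3425
Δ²: 186, 300, 438, 600, 786, 996
Δ³: 114, 138, 162, 186, 210
Δ⁴: 24, 24, 24, 24
Fourth differences constant at 24.
210 + 24 = 234;  996 + 234 = 1230;  3425 + 1230 = 4655;  9583 + 4655 = 14238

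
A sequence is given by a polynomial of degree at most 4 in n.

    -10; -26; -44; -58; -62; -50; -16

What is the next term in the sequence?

46

Δ: -16  -18  -14  -4  12  34
Δ²: -2  4  10  16  22
Δ³: 6  6  6  6
Third differences constant at 6.
22 + 6 = 28;  34 + 28 = 62;  -16 + 62 = 46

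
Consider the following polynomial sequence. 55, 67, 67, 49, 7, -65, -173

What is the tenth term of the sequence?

-773

D1: 12  0  -18  -42  -72  -108
D2: -12  -18  -24  -30  -36
D3: -6  -6  -6  -6
Constant third difference = -6, so extend:
-36 − 6 = -42;  -108 − 42 = -150;  -173 − 150 = -323
-42 − 6 = -48;  -150 − 48 = -198;  -323 − 198 = -521
-48 − 6 = -54;  -198 − 54 = -252;  -521 − 252 = -773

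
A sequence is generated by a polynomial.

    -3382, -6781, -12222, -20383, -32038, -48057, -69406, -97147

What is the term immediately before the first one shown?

-1443

First differences: -3399  -5441  -8161  -11655  -16019  -21349  -27741
Second differences: -2042  -2720  -3494  -4364  -5330  -6392
Third differences: -678  -774  -870  -966  -1062
Fourth differences: -96  -96  -96  -96
The fourth differences are constant at -96.
Work back: -678 + 96 = -582;  -2042 + 582 = -1460;  -3399 + 1460 = -1939;  -3382 + 1939 = -1443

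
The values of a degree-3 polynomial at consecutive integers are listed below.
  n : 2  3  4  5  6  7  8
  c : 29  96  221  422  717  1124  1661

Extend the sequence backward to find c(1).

First differences: 67  125  201  295  407  537
Second differences: 58  76  94  112  130
Third differences: 18  18  18  18
The third differences are constant at 18.
Work back: 58 − 18 = 40;  67 − 40 = 27;  29 − 27 = 2

2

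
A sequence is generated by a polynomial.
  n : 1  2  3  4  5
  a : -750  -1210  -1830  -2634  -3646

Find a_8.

-8170

Δ: -460 , -620 , -804 , -1012
Δ²: -160 , -184 , -208
Δ³: -24 , -24
Constant third difference = -24, so extend:
-208 − 24 = -232;  -1012 − 232 = -1244;  -3646 − 1244 = -4890
-232 − 24 = -256;  -1244 − 256 = -1500;  -4890 − 1500 = -6390
-256 − 24 = -280;  -1500 − 280 = -1780;  -6390 − 1780 = -8170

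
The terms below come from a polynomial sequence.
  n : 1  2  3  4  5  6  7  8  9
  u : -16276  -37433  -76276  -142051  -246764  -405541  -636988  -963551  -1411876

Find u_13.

-5122876

D1: -21157  -38843  -65775  -104713  -158777  -231447  -326563  -448325
D2: -17686  -26932  -38938  -54064  -72670  -95116  -121762
D3: -9246  -12006  -15126  -18606  -22446  -26646
D4: -2760  -3120  -3480  -3840  -4200
D5: -360  -360  -360  -360
The fifth differences are constant (-360).
-4200 − 360 = -4560;  -26646 − 4560 = -31206;  -121762 − 31206 = -152968;  -448325 − 152968 = -601293;  -1411876 − 601293 = -2013169
-4560 − 360 = -4920;  -31206 − 4920 = -36126;  -152968 − 36126 = -189094;  -601293 − 189094 = -790387;  -2013169 − 790387 = -2803556
-4920 − 360 = -5280;  -36126 − 5280 = -41406;  -189094 − 41406 = -230500;  -790387 − 230500 = -1020887;  -2803556 − 1020887 = -3824443
-5280 − 360 = -5640;  -41406 − 5640 = -47046;  -230500 − 47046 = -277546;  -1020887 − 277546 = -1298433;  -3824443 − 1298433 = -5122876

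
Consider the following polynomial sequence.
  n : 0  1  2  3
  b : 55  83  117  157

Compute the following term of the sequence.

203

Δ: 28 , 34 , 40
Δ²: 6 , 6
Second differences constant at 6.
40 + 6 = 46;  157 + 46 = 203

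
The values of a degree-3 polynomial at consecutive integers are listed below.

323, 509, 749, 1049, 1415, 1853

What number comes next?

2369

Δ: 186  240  300  366  438
Δ²: 54  60  66  72
Δ³: 6  6  6
Third differences constant at 6.
72 + 6 = 78;  438 + 78 = 516;  1853 + 516 = 2369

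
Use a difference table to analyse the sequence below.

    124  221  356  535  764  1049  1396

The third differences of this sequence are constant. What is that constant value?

D1: 97, 135, 179, 229, 285, 347
D2: 38, 44, 50, 56, 62
D3: 6, 6, 6, 6

6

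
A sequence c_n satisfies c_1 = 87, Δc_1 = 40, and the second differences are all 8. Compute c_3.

Build the table forward from the leading diagonal:
D2: 8  8  8
D1: 40  48  56
c: 87  127  175

175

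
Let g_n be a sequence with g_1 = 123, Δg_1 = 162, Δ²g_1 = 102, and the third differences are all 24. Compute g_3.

549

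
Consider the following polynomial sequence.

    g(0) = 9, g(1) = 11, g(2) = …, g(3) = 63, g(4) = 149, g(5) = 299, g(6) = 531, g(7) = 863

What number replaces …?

23

Using the last 5 terms:
Δ: 86  150  232  332
Δ²: 64  82  100
Δ³: 18  18
Constant third difference = 18.
Extend backward: 64 − 18 = 46;  86 − 46 = 40;  63 − 40 = 23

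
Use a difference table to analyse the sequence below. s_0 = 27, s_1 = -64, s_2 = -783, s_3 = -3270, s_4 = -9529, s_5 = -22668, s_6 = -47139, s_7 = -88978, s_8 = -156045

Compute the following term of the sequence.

Δ: -91  -719  -2487  -6259  -13139  -24471  -41839  -67067
Δ²: -628  -1768  -3772  -6880  -11332  -17368  -25228
Δ³: -1140  -2004  -3108  -4452  -6036  -7860
Δ⁴: -864  -1104  -1344  -1584  -1824
Δ⁵: -240  -240  -240  -240
Fifth differences constant at -240.
-1824 − 240 = -2064;  -7860 − 2064 = -9924;  -25228 − 9924 = -35152;  -67067 − 35152 = -102219;  -156045 − 102219 = -258264

-258264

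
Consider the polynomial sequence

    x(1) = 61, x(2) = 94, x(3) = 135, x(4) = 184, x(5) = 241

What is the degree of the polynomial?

D1: 33, 41, 49, 57
D2: 8, 8, 8
The second differences are constant, so the polynomial has degree 2.

2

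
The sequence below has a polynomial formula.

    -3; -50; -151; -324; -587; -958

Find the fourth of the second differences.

Δ: -47, -101, -173, -263, -371
Δ²: -54, -72, -90, -108
Δ³: -18, -18, -18

-108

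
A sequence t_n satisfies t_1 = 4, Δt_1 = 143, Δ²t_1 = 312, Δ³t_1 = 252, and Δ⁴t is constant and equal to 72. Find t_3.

Build the table forward from the leading diagonal:
Δ⁴: 72, 72, 72
Δ³: 252, 324, 396
Δ²: 312, 564, 888
Δ: 143, 455, 1019
t: 4, 147, 602

602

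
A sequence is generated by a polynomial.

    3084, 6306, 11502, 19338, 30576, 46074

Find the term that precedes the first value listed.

1266

D1: 3222  5196  7836  11238  15498
D2: 1974  2640  3402  4260
D3: 666  762  858
D4: 96  96
The fourth differences are constant at 96.
Work back: 666 − 96 = 570;  1974 − 570 = 1404;  3222 − 1404 = 1818;  3084 − 1818 = 1266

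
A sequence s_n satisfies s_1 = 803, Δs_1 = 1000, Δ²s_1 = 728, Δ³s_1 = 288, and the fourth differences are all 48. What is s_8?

34851

Build the table forward from the leading diagonal:
Fourth differences: 48, 48, 48, 48, 48, 48, 48, 48
Third differences: 288, 336, 384, 432, 480, 528, 576, 624
Second differences: 728, 1016, 1352, 1736, 2168, 2648, 3176, 3752
First differences: 1000, 1728, 2744, 4096, 5832, 8000, 10648, 13824
s: 803, 1803, 3531, 6275, 10371, 16203, 24203, 34851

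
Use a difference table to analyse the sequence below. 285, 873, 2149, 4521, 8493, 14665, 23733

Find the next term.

Δ: 588 , 1276 , 2372 , 3972 , 6172 , 9068
Δ²: 688 , 1096 , 1600 , 2200 , 2896
Δ³: 408 , 504 , 600 , 696
Δ⁴: 96 , 96 , 96
Constant fourth difference = 96, so extend:
696 + 96 = 792;  2896 + 792 = 3688;  9068 + 3688 = 12756;  23733 + 12756 = 36489

36489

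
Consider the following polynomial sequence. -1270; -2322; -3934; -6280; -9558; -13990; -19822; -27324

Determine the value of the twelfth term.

D1: -1052  -1612  -2346  -3278  -4432  -5832  -7502
D2: -560  -734  -932  -1154  -1400  -1670
D3: -174  -198  -222  -246  -270
D4: -24  -24  -24  -24
Fourth differences constant at -24.
-270 − 24 = -294;  -1670 − 294 = -1964;  -7502 − 1964 = -9466;  -27324 − 9466 = -36790
-294 − 24 = -318;  -1964 − 318 = -2282;  -9466 − 2282 = -11748;  -36790 − 11748 = -48538
-318 − 24 = -342;  -2282 − 342 = -2624;  -11748 − 2624 = -14372;  -48538 − 14372 = -62910
-342 − 24 = -366;  -2624 − 366 = -2990;  -14372 − 2990 = -17362;  -62910 − 17362 = -80272

-80272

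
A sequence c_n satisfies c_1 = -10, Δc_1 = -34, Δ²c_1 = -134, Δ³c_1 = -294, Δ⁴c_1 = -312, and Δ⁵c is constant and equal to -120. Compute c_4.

-808

Build the table forward from the leading diagonal:
Fifth differences: -120  -120  -120  -120
Fourth differences: -312  -432  -552  -672
Third differences: -294  -606  -1038  -1590
Second differences: -134  -428  -1034  -2072
First differences: -34  -168  -596  -1630
c: -10  -44  -212  -808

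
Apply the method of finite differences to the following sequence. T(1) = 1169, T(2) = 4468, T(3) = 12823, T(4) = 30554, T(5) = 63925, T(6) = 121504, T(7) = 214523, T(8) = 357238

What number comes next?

567289

3299  8355  17731  33371  57579  93019  142715
5056  9376  15640  24208  35440  49696
4320  6264  8568  11232  14256
1944  2304  2664  3024
360  360  360
The fifth differences are constant (360).
3024 + 360 = 3384;  14256 + 3384 = 17640;  49696 + 17640 = 67336;  142715 + 67336 = 210051;  357238 + 210051 = 567289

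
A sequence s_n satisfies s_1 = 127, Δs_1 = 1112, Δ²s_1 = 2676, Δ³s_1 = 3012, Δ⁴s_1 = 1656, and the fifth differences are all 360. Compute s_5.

34335

Build the table forward from the leading diagonal:
Δ⁵: 360, 360, 360, 360, 360
Δ⁴: 1656, 2016, 2376, 2736, 3096
Δ³: 3012, 4668, 6684, 9060, 11796
Δ²: 2676, 5688, 10356, 17040, 26100
Δ: 1112, 3788, 9476, 19832, 36872
s: 127, 1239, 5027, 14503, 34335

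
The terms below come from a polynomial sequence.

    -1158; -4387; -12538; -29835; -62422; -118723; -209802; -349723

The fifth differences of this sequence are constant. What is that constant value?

First differences: -3229, -8151, -17297, -32587, -56301, -91079, -139921
Second differences: -4922, -9146, -15290, -23714, -34778, -48842
Third differences: -4224, -6144, -8424, -11064, -14064
Fourth differences: -1920, -2280, -2640, -3000
Fifth differences: -360, -360, -360

-360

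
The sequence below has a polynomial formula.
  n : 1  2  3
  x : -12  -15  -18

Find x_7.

Δ: -3, -3
Constant first difference = -3, so extend:
-18 − 3 = -21
-21 − 3 = -24
-24 − 3 = -27
-27 − 3 = -30

-30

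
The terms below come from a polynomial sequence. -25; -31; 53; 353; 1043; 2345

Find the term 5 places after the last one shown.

29165

First differences: -6, 84, 300, 690, 1302
Second differences: 90, 216, 390, 612
Third differences: 126, 174, 222
Fourth differences: 48, 48
The fourth differences are constant (48).
222 + 48 = 270;  612 + 270 = 882;  1302 + 882 = 2184;  2345 + 2184 = 4529
270 + 48 = 318;  882 + 318 = 1200;  2184 + 1200 = 3384;  4529 + 3384 = 7913
318 + 48 = 366;  1200 + 366 = 1566;  3384 + 1566 = 4950;  7913 + 4950 = 12863
366 + 48 = 414;  1566 + 414 = 1980;  4950 + 1980 = 6930;  12863 + 6930 = 19793
414 + 48 = 462;  1980 + 462 = 2442;  6930 + 2442 = 9372;  19793 + 9372 = 29165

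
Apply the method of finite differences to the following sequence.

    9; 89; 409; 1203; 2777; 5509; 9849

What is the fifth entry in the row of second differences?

1608

D1: 80, 320, 794, 1574, 2732, 4340
D2: 240, 474, 780, 1158, 1608
D3: 234, 306, 378, 450
D4: 72, 72, 72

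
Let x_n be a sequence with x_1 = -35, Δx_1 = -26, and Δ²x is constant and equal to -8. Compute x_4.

Build the table forward from the leading diagonal:
D2: -8  -8  -8  -8
D1: -26  -34  -42  -50
x: -35  -61  -95  -137

-137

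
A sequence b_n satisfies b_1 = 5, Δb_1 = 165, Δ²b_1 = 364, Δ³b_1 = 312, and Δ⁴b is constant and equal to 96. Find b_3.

Build the table forward from the leading diagonal:
Δ⁴: 96, 96, 96
Δ³: 312, 408, 504
Δ²: 364, 676, 1084
Δ: 165, 529, 1205
b: 5, 170, 699

699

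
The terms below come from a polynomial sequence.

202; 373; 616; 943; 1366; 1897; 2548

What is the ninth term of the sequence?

4258

First differences: 171, 243, 327, 423, 531, 651
Second differences: 72, 84, 96, 108, 120
Third differences: 12, 12, 12, 12
Constant third difference = 12, so extend:
120 + 12 = 132;  651 + 132 = 783;  2548 + 783 = 3331
132 + 12 = 144;  783 + 144 = 927;  3331 + 927 = 4258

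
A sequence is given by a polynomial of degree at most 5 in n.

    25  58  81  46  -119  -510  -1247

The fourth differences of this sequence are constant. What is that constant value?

-24

D1: 33, 23, -35, -165, -391, -737
D2: -10, -58, -130, -226, -346
D3: -48, -72, -96, -120
D4: -24, -24, -24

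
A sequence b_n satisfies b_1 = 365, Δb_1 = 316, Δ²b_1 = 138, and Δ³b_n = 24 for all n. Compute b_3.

Build the table forward from the leading diagonal:
Third differences: 24, 24, 24
Second differences: 138, 162, 186
First differences: 316, 454, 616
b: 365, 681, 1135

1135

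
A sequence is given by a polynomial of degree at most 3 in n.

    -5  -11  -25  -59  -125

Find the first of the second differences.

Δ: -6, -14, -34, -66
Δ²: -8, -20, -32
Δ³: -12, -12

-8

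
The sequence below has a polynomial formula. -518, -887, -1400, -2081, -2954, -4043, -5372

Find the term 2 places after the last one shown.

-8846

-369, -513, -681, -873, -1089, -1329
-144, -168, -192, -216, -240
-24, -24, -24, -24
The third differences are constant (-24).
-240 − 24 = -264;  -1329 − 264 = -1593;  -5372 − 1593 = -6965
-264 − 24 = -288;  -1593 − 288 = -1881;  -6965 − 1881 = -8846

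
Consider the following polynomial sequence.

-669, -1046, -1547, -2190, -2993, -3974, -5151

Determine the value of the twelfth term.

Δ: -377, -501, -643, -803, -981, -1177
Δ²: -124, -142, -160, -178, -196
Δ³: -18, -18, -18, -18
Third differences constant at -18.
-196 − 18 = -214;  -1177 − 214 = -1391;  -5151 − 1391 = -6542
-214 − 18 = -232;  -1391 − 232 = -1623;  -6542 − 1623 = -8165
-232 − 18 = -250;  -1623 − 250 = -1873;  -8165 − 1873 = -10038
-250 − 18 = -268;  -1873 − 268 = -2141;  -10038 − 2141 = -12179
-268 − 18 = -286;  -2141 − 286 = -2427;  -12179 − 2427 = -14606

-14606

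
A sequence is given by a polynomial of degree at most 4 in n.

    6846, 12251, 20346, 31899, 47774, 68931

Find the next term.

96426

5405  8095  11553  15875  21157
2690  3458  4322  5282
768  864  960
96  96
Constant fourth difference = 96, so extend:
960 + 96 = 1056;  5282 + 1056 = 6338;  21157 + 6338 = 27495;  68931 + 27495 = 96426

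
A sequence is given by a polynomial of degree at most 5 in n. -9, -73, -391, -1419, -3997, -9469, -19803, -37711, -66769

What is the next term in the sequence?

Δ: -64, -318, -1028, -2578, -5472, -10334, -17908, -29058
Δ²: -254, -710, -1550, -2894, -4862, -7574, -11150
Δ³: -456, -840, -1344, -1968, -2712, -3576
Δ⁴: -384, -504, -624, -744, -864
Δ⁵: -120, -120, -120, -120
Constant fifth difference = -120, so extend:
-864 − 120 = -984;  -3576 − 984 = -4560;  -11150 − 4560 = -15710;  -29058 − 15710 = -44768;  -66769 − 44768 = -111537

-111537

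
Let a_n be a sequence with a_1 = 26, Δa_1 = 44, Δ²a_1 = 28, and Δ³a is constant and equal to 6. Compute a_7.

Build the table forward from the leading diagonal:
Δ³: 6  6  6  6  6  6  6
Δ²: 28  34  40  46  52  58  64
Δ: 44  72  106  146  192  244  302
a: 26  70  142  248  394  586  830

830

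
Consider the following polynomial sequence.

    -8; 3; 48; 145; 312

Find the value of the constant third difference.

18

Δ: 11, 45, 97, 167
Δ²: 34, 52, 70
Δ³: 18, 18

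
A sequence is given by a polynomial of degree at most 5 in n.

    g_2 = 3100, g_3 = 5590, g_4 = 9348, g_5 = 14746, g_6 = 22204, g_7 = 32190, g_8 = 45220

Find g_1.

2490, 3758, 5398, 7458, 9986, 13030
1268, 1640, 2060, 2528, 3044
372, 420, 468, 516
48, 48, 48
The fourth differences are constant at 48.
Work back: 372 − 48 = 324;  1268 − 324 = 944;  2490 − 944 = 1546;  3100 − 1546 = 1554

1554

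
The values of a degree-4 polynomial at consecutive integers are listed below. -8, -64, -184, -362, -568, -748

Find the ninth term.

-232

D1: -56  -120  -178  -206  -180
D2: -64  -58  -28  26
D3: 6  30  54
D4: 24  24
Constant fourth difference = 24, so extend:
54 + 24 = 78;  26 + 78 = 104;  -180 + 104 = -76;  -748 − 76 = -824
78 + 24 = 102;  104 + 102 = 206;  -76 + 206 = 130;  -824 + 130 = -694
102 + 24 = 126;  206 + 126 = 332;  130 + 332 = 462;  -694 + 462 = -232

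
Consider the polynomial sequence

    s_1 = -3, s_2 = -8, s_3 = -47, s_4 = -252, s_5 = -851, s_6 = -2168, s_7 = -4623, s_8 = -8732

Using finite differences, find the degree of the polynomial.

4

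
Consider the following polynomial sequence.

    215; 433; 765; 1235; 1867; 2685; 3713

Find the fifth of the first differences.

Δ: 218, 332, 470, 632, 818, 1028
Δ²: 114, 138, 162, 186, 210
Δ³: 24, 24, 24, 24

818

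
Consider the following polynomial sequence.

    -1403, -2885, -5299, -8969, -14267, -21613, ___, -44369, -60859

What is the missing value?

Using the first 6 terms:
-1482  -2414  -3670  -5298  -7346
-932  -1256  -1628  -2048
-324  -372  -420
-48  -48
Constant fourth difference = -48.
Extend forward: -420 − 48 = -468;  -2048 − 468 = -2516;  -7346 − 2516 = -9862;  -21613 − 9862 = -31475

-31475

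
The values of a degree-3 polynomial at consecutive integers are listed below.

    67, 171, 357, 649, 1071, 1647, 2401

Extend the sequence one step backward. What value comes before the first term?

104  186  292  422  576  754
82  106  130  154  178
24  24  24  24
The third differences are constant at 24.
Work back: 82 − 24 = 58;  104 − 58 = 46;  67 − 46 = 21

21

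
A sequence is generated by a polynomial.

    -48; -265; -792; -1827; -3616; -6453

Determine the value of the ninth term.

First differences: -217 , -527 , -1035 , -1789 , -2837
Second differences: -310 , -508 , -754 , -1048
Third differences: -198 , -246 , -294
Fourth differences: -48 , -48
Constant fourth difference = -48, so extend:
-294 − 48 = -342;  -1048 − 342 = -1390;  -2837 − 1390 = -4227;  -6453 − 4227 = -10680
-342 − 48 = -390;  -1390 − 390 = -1780;  -4227 − 1780 = -6007;  -10680 − 6007 = -16687
-390 − 48 = -438;  -1780 − 438 = -2218;  -6007 − 2218 = -8225;  -16687 − 8225 = -24912

-24912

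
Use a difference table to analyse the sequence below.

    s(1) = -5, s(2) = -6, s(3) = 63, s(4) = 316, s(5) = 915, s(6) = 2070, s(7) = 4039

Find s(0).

First differences: -1, 69, 253, 599, 1155, 1969
Second differences: 70, 184, 346, 556, 814
Third differences: 114, 162, 210, 258
Fourth differences: 48, 48, 48
The fourth differences are constant at 48.
Work back: 114 − 48 = 66;  70 − 66 = 4;  -1 − 4 = -5;  -5 + 5 = 0

0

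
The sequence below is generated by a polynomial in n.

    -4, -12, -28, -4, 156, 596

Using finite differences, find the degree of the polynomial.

Δ: -8, -16, 24, 160, 440
Δ²: -8, 40, 136, 280
Δ³: 48, 96, 144
Δ⁴: 48, 48
The fourth differences are constant, so the polynomial has degree 4.

4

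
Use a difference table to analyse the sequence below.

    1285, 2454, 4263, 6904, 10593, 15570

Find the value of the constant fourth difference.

24

First differences: 1169, 1809, 2641, 3689, 4977
Second differences: 640, 832, 1048, 1288
Third differences: 192, 216, 240
Fourth differences: 24, 24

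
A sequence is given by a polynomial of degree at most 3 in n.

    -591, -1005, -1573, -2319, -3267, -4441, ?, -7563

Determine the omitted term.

Using the first 6 terms:
First differences: -414, -568, -746, -948, -1174
Second differences: -154, -178, -202, -226
Third differences: -24, -24, -24
Constant third difference = -24.
Extend forward: -226 − 24 = -250;  -1174 − 250 = -1424;  -4441 − 1424 = -5865

-5865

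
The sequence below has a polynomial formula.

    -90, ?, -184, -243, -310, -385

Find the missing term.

-133

Using the last 4 terms:
-59  -67  -75
-8  -8
Constant second difference = -8.
Extend backward: -59 + 8 = -51;  -184 + 51 = -133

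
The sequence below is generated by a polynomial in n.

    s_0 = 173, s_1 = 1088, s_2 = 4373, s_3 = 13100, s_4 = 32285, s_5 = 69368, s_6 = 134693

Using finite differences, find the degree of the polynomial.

5

Δ: 915, 3285, 8727, 19185, 37083, 65325
Δ²: 2370, 5442, 10458, 17898, 28242
Δ³: 3072, 5016, 7440, 10344
Δ⁴: 1944, 2424, 2904
Δ⁵: 480, 480
The fifth differences are constant, so the polynomial has degree 5.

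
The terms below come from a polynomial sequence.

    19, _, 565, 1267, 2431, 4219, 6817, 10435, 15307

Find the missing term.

187

Using the last 7 terms:
Δ: 702  1164  1788  2598  3618  4872
Δ²: 462  624  810  1020  1254
Δ³: 162  186  210  234
Δ⁴: 24  24  24
Constant fourth difference = 24.
Extend backward: 162 − 24 = 138;  462 − 138 = 324;  702 − 324 = 378;  565 − 378 = 187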